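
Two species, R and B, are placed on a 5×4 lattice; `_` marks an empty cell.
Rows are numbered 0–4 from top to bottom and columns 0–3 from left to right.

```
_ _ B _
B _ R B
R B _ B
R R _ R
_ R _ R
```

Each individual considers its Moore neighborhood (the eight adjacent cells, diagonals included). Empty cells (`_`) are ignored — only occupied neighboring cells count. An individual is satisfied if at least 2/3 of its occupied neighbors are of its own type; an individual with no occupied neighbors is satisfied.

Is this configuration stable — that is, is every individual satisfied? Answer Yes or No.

No

(0,2)B 1/2 not
(1,0)B 1/2 not
(1,2)R 0/4 not
(1,3)B 2/3 satisfied
(2,0)R 2/4 not
(2,1)B 1/5 not
(2,3)B 1/3 not
(3,0)R 3/4 satisfied
(3,1)R 3/4 satisfied
(3,3)R 1/2 not
(4,1)R 2/2 satisfied
(4,3)R 1/1 satisfied
For instance (0,2) has only 1/2 same-type neighbors, below 2/3.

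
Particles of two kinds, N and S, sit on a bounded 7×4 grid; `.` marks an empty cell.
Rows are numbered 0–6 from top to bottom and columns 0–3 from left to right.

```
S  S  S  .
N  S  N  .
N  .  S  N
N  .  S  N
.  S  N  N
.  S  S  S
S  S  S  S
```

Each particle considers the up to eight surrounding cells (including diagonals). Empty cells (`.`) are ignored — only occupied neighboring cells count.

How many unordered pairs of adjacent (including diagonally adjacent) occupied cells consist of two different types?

Scan each occupied cell's neighbors to the right and below (and the two forward diagonals) so each pair is counted once.
From row 0: 4 unlike of 9 pairs (running 4/9).
From row 1: 4 unlike of 7 pairs (running 8/16).
From row 2: 3 unlike of 6 pairs (running 11/22).
From row 3: 4 unlike of 7 pairs (running 15/29).
From row 4: 6 unlike of 9 pairs (running 21/38).
From row 5: 0 unlike of 10 pairs (running 21/48).
From row 6: 0 unlike of 3 pairs (running 21/51).
Total adjacent occupied pairs: 51; unlike-type pairs: 21.

21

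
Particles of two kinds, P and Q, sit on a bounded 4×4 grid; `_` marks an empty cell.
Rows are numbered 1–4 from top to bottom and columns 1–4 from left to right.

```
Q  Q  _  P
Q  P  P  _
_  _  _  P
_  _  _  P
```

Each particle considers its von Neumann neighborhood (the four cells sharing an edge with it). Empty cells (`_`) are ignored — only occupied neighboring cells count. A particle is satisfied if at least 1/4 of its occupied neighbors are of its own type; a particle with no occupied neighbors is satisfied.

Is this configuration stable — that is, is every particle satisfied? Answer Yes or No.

Row 1: (1,1)Q 2/2 satisfied · (1,2)Q 1/2 satisfied · (1,4)P 0/0 satisfied
Row 2: (2,1)Q 1/2 satisfied · (2,2)P 1/3 satisfied · (2,3)P 1/1 satisfied
Row 3: (3,4)P 1/1 satisfied
Row 4: (4,4)P 1/1 satisfied
All meet the threshold, so the configuration is stable.

Yes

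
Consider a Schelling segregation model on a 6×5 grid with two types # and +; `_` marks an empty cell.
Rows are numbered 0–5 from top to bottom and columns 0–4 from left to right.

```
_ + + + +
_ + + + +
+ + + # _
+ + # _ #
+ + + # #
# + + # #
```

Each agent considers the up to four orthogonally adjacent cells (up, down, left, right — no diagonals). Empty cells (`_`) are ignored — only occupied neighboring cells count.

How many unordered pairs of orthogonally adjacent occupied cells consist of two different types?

9

Scan each occupied cell's neighbors to the right and below so each pair is counted once.
Row 0: +(0,1)–+(0,2)= +(0,1)–+(1,1)= +(0,2)–+(0,3)= +(0,2)–+(1,2)= +(0,3)–+(0,4)= +(0,3)–+(1,3)= +(0,4)–+(1,4)=  → 0/7 unlike.
Row 1: +(1,1)–+(1,2)= +(1,1)–+(2,1)= +(1,2)–+(1,3)= +(1,2)–+(2,2)= +(1,3)–+(1,4)= +(1,3)–#(2,3)≠  → 1/6 unlike.
Row 2: +(2,0)–+(2,1)= +(2,0)–+(3,0)= +(2,1)–+(2,2)= +(2,1)–+(3,1)= +(2,2)–#(2,3)≠ +(2,2)–#(3,2)≠  → 2/6 unlike.
Row 3: +(3,0)–+(3,1)= +(3,0)–+(4,0)= +(3,1)–#(3,2)≠ +(3,1)–+(4,1)= #(3,2)–+(4,2)≠ #(3,4)–#(4,4)=  → 2/6 unlike.
Row 4: +(4,0)–+(4,1)= +(4,0)–#(5,0)≠ +(4,1)–+(4,2)= +(4,1)–+(5,1)= +(4,2)–#(4,3)≠ +(4,2)–+(5,2)= #(4,3)–#(4,4)= #(4,3)–#(5,3)= #(4,4)–#(5,4)=  → 2/9 unlike.
Row 5: #(5,0)–+(5,1)≠ +(5,1)–+(5,2)= +(5,2)–#(5,3)≠ #(5,3)–#(5,4)=  → 2/4 unlike.
Total adjacent occupied pairs: 38; unlike-type pairs: 9.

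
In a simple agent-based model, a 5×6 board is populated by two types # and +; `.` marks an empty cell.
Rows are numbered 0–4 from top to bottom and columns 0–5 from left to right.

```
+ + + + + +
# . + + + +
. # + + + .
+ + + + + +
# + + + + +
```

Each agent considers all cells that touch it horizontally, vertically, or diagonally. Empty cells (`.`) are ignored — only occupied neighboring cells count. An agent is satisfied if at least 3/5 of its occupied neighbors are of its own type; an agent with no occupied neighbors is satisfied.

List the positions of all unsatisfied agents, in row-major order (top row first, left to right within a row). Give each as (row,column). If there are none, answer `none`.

(0,0), (1,0), (2,1), (3,0), (4,0)

(0,0)+ 1/2 not
(0,1)+ 3/4 satisfied
(0,2)+ 4/4 satisfied
(0,3)+ 5/5 satisfied
(0,4)+ 5/5 satisfied
(0,5)+ 3/3 satisfied
(1,0)# 1/3 not
(1,2)+ 6/7 satisfied
(1,3)+ 8/8 satisfied
(1,4)+ 7/7 satisfied
(1,5)+ 4/4 satisfied
(2,1)# 1/6 not
(2,2)+ 6/7 satisfied
(2,3)+ 8/8 satisfied
(2,4)+ 7/7 satisfied
(3,0)+ 2/4 not
(3,1)+ 5/7 satisfied
(3,2)+ 7/8 satisfied
(3,3)+ 8/8 satisfied
(3,4)+ 7/7 satisfied
(3,5)+ 4/4 satisfied
(4,0)# 0/3 not
(4,1)+ 4/5 satisfied
(4,2)+ 5/5 satisfied
(4,3)+ 5/5 satisfied
(4,4)+ 5/5 satisfied
(4,5)+ 3/3 satisfied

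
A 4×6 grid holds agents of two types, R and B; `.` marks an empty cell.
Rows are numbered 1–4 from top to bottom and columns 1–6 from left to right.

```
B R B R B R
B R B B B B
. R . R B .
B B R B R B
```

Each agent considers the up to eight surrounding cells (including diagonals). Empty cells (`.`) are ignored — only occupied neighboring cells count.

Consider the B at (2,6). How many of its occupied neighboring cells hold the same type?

Occupied neighbors of (2,6): (1,5)=B, (1,6)=R, (2,5)=B, (3,5)=B.
Same type (B): 3 of 4.

3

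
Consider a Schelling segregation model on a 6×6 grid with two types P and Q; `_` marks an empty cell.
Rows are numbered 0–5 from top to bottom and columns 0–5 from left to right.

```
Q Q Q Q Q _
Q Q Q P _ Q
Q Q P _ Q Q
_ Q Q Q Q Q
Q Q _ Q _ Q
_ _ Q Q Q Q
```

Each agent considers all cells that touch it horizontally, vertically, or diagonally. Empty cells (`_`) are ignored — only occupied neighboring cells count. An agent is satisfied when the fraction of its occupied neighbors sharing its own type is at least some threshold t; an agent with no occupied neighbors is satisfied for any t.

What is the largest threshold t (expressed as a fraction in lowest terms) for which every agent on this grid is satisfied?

(0,0)Q 3/3
(0,1)Q 5/5
(0,2)Q 4/5
(0,3)Q 3/4
(0,4)Q 2/3
(1,0)Q 5/5
(1,1)Q 7/8
(1,2)Q 5/7
(1,3)P 1/6
(1,5)Q 3/3
(2,0)Q 4/4
(2,1)Q 6/7
(2,2)P 1/7
(2,4)Q 5/6
(2,5)Q 4/4
(3,1)Q 5/6
(3,2)Q 5/6
(3,3)Q 4/5
(3,4)Q 6/6
(3,5)Q 4/4
(4,0)Q 2/2
(4,1)Q 4/4
(4,3)Q 6/6
(4,5)Q 4/4
(5,2)Q 3/3
(5,3)Q 3/3
(5,4)Q 4/4
(5,5)Q 2/2
The smallest same-type fraction is 1/7 at (2,2), which reduces to 1/7. Any threshold above that leaves this agent unsatisfied.

1/7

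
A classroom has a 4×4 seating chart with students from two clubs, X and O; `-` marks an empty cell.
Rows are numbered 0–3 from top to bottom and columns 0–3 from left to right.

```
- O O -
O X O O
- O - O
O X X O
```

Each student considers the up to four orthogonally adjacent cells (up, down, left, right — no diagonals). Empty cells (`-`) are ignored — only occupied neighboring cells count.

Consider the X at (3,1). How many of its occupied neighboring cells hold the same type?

1

Occupied neighbors of (3,1): (2,1)=O, (3,0)=O, (3,2)=X.
Same type (X): 1 of 3.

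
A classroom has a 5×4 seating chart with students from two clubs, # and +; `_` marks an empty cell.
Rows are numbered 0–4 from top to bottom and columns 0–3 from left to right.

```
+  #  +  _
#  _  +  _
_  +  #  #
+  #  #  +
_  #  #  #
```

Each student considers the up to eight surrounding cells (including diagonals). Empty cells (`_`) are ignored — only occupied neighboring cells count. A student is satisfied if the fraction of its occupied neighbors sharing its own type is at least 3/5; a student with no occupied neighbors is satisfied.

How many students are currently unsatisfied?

Row 0: (0,0)+ 0/2 not · (0,1)# 1/4 not · (0,2)+ 1/2 not
Row 1: (1,0)# 1/3 not · (1,2)+ 2/5 not
Row 2: (2,1)+ 2/6 not · (2,2)# 3/6 not · (2,3)# 2/4 not
Row 3: (3,0)+ 1/3 not · (3,1)# 4/6 satisfied · (3,2)# 6/8 satisfied · (3,3)+ 0/5 not
Row 4: (4,1)# 3/4 satisfied · (4,2)# 4/5 satisfied · (4,3)# 2/3 satisfied
Unsatisfied: (0,0), (0,1), (0,2), (1,0), (1,2), (2,1), (2,2), (2,3), (3,0), (3,3) — 10 in total.

10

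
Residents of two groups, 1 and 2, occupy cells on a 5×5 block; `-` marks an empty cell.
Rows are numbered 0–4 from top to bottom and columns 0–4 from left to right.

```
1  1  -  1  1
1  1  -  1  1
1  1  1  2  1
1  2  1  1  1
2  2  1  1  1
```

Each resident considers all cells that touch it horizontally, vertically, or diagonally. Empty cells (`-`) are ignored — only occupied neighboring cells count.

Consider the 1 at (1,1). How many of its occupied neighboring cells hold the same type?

6

Occupied neighbors of (1,1): (0,0)=1, (0,1)=1, (1,0)=1, (2,0)=1, (2,1)=1, (2,2)=1.
Same type (1): 6 of 6.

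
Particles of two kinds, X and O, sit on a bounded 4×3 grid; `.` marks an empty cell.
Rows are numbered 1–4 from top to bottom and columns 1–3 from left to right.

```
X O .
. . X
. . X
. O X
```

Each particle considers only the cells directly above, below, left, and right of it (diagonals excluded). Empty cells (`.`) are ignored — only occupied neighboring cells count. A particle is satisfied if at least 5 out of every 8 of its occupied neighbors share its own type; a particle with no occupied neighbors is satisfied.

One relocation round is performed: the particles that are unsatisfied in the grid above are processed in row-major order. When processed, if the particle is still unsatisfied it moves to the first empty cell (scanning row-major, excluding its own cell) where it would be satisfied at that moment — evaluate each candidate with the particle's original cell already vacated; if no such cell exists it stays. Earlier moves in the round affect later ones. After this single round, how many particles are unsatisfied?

Initially unsatisfied (in order): (1,1), (1,2), (4,2), (4,3).
  (1,1) → (2,1).
  (1,2): now satisfied by earlier moves; stays.
  (4,2) → (4,1).
  (4,3): now satisfied by earlier moves; stays.
Resulting grid:
. O .
X . X
. . X
O . X
All satisfied now.

0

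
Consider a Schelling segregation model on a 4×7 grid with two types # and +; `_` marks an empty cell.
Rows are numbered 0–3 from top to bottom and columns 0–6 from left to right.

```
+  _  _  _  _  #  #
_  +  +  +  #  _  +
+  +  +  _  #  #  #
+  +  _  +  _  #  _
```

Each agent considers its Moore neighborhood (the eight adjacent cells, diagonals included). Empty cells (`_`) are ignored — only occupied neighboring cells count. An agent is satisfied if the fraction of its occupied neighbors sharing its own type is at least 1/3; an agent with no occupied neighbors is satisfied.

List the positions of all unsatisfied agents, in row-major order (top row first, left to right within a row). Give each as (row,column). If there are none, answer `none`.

(0,0)+ 1/1 satisfied
(0,5)# 2/3 satisfied
(0,6)# 1/2 satisfied
(1,1)+ 5/5 satisfied
(1,2)+ 4/4 satisfied
(1,3)+ 2/4 satisfied
(1,4)# 3/4 satisfied
(1,6)+ 0/4 not
(2,0)+ 4/4 satisfied
(2,1)+ 6/6 satisfied
(2,2)+ 6/6 satisfied
(2,4)# 3/5 satisfied
(2,5)# 4/5 satisfied
(2,6)# 2/3 satisfied
(3,0)+ 3/3 satisfied
(3,1)+ 4/4 satisfied
(3,3)+ 1/2 satisfied
(3,5)# 3/3 satisfied

(1,6)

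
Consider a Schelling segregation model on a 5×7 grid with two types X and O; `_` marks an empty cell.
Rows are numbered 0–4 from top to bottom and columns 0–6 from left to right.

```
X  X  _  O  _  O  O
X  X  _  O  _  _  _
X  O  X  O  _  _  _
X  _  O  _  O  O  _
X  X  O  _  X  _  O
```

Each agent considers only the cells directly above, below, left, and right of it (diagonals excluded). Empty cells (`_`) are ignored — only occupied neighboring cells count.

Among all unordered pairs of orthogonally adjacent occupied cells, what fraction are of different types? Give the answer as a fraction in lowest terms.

7/20

Scan each occupied cell's neighbors to the right and below so each pair is counted once.
From row 0: 0 unlike of 5 pairs (running 0/5).
From row 1: 1 unlike of 4 pairs (running 1/9).
From row 2: 4 unlike of 5 pairs (running 5/14).
From row 3: 1 unlike of 4 pairs (running 6/18).
From row 4: 1 unlike of 2 pairs (running 7/20).
Total adjacent occupied pairs: 20; unlike-type pairs: 7.
7/20 is already in lowest terms.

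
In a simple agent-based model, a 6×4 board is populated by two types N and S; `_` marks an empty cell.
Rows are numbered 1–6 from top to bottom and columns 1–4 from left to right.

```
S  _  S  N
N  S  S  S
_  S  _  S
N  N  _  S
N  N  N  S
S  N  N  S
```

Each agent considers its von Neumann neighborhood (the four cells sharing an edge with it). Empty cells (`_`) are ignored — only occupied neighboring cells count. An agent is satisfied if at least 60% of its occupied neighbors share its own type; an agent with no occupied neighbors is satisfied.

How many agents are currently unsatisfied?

(1,1)S 0/1 unhappy
(1,3)S 1/2 unhappy
(1,4)N 0/2 unhappy
(2,1)N 0/2 unhappy
(2,2)S 2/3 ok
(2,3)S 3/3 ok
(2,4)S 2/3 ok
(3,2)S 1/2 unhappy
(3,4)S 2/2 ok
(4,1)N 2/2 ok
(4,2)N 2/3 ok
(4,4)S 2/2 ok
(5,1)N 2/3 ok
(5,2)N 4/4 ok
(5,3)N 2/3 ok
(5,4)S 2/3 ok
(6,1)S 0/2 unhappy
(6,2)N 2/3 ok
(6,3)N 2/3 ok
(6,4)S 1/2 unhappy
Unsatisfied: (1,1), (1,3), (1,4), (2,1), (3,2), (6,1), (6,4) — 7 in total.

7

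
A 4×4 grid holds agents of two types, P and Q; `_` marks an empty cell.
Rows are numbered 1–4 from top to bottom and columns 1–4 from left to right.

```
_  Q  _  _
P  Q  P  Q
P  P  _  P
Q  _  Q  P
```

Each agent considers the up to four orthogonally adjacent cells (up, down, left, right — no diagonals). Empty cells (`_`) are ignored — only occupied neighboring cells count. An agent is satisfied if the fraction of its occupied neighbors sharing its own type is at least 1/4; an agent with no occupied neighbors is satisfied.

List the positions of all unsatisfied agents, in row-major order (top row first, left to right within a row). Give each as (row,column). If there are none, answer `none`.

Row 1: (1,2)Q 1/1 satisfied
Row 2: (2,1)P 1/2 satisfied · (2,2)Q 1/4 satisfied · (2,3)P 0/2 not · (2,4)Q 0/2 not
Row 3: (3,1)P 2/3 satisfied · (3,2)P 1/2 satisfied · (3,4)P 1/2 satisfied
Row 4: (4,1)Q 0/1 not · (4,3)Q 0/1 not · (4,4)P 1/2 satisfied

(2,3), (2,4), (4,1), (4,3)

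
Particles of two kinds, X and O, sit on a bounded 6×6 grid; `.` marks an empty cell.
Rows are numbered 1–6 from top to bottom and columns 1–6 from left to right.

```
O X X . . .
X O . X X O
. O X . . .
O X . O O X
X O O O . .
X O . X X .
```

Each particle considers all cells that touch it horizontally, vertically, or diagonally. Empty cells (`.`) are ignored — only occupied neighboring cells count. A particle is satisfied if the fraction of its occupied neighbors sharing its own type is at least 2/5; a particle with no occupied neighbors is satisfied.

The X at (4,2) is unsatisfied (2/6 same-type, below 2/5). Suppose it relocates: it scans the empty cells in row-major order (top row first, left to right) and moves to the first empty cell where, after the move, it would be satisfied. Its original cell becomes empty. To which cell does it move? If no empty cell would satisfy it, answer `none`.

(1,4)

Vacating (4,2). Empty cells in order:
  (1,4): 3/3 same-type → satisfied — stop here.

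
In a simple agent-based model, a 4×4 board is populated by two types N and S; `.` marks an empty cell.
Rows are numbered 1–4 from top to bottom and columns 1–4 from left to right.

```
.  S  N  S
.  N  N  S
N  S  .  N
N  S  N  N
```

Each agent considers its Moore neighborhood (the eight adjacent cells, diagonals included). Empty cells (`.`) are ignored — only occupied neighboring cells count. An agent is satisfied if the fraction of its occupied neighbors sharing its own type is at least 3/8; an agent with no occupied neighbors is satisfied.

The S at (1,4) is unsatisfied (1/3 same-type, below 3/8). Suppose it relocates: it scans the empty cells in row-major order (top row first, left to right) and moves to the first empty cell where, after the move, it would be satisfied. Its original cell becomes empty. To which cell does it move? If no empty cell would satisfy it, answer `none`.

Vacating (1,4). Empty cells in order:
  (1,1): 1/2 same-type → satisfied — stop here.

(1,1)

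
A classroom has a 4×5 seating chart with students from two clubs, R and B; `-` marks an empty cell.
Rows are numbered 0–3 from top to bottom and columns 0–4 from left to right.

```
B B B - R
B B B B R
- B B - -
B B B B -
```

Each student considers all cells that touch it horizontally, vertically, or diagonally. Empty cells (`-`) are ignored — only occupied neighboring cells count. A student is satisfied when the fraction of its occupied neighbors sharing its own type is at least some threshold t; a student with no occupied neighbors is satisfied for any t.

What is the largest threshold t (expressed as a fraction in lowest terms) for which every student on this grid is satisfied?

(0,0)B 3/3
(0,1)B 5/5
(0,2)B 4/4
(0,4)R 1/2
(1,0)B 4/4
(1,1)B 7/7
(1,2)B 6/6
(1,3)B 3/5
(1,4)R 1/2
(2,1)B 7/7
(2,2)B 7/7
(3,0)B 2/2
(3,1)B 4/4
(3,2)B 4/4
(3,3)B 2/2
The smallest same-type fraction is 1/2 at (0,4), which reduces to 1/2. Any threshold above that leaves this student unsatisfied.

1/2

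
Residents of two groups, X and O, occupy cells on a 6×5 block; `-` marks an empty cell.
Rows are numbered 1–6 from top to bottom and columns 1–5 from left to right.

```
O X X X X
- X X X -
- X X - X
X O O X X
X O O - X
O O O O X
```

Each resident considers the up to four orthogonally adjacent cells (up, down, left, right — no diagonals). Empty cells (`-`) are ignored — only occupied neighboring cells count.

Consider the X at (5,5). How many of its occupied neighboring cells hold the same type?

2

Occupied neighbors of (5,5): (4,5)=X, (6,5)=X.
Same type (X): 2 of 2.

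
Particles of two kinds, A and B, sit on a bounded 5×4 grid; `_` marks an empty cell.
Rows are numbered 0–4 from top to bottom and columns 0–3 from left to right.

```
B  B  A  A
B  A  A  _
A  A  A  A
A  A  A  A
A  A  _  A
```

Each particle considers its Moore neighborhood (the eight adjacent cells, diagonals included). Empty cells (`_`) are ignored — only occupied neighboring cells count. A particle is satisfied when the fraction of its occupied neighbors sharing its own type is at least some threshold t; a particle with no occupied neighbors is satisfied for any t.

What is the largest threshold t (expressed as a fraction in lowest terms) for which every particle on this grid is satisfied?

Row 0: (0,0)B 2/3 · (0,1)B 2/5 · (0,2)A 3/4 · (0,3)A 2/2
Row 1: (1,0)B 2/5 · (1,1)A 5/8 · (1,2)A 6/7
Row 2: (2,0)A 4/5 · (2,1)A 7/8 · (2,2)A 7/7 · (2,3)A 4/4
Row 3: (3,0)A 5/5 · (3,1)A 7/7 · (3,2)A 7/7 · (3,3)A 4/4
Row 4: (4,0)A 3/3 · (4,1)A 4/4 · (4,3)A 2/2
The smallest same-type fraction is 2/5 at (0,1), which reduces to 2/5. Any threshold above that leaves this particle unsatisfied.

2/5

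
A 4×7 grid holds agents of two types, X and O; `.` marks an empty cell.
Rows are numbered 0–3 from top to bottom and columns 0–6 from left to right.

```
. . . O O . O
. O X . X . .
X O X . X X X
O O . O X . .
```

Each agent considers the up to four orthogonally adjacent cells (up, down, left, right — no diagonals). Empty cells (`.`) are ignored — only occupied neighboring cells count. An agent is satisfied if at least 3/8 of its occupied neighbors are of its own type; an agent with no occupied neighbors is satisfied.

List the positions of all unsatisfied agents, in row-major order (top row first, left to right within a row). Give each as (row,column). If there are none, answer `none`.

(2,0), (3,3)

Row 0: (0,3)O 1/1 ✓ · (0,4)O 1/2 ✓ · (0,6)O 0/0 ✓
Row 1: (1,1)O 1/2 ✓ · (1,2)X 1/2 ✓ · (1,4)X 1/2 ✓
Row 2: (2,0)X 0/2 ✗ · (2,1)O 2/4 ✓ · (2,2)X 1/2 ✓ · (2,4)X 3/3 ✓ · (2,5)X 2/2 ✓ · (2,6)X 1/1 ✓
Row 3: (3,0)O 1/2 ✓ · (3,1)O 2/2 ✓ · (3,3)O 0/1 ✗ · (3,4)X 1/2 ✓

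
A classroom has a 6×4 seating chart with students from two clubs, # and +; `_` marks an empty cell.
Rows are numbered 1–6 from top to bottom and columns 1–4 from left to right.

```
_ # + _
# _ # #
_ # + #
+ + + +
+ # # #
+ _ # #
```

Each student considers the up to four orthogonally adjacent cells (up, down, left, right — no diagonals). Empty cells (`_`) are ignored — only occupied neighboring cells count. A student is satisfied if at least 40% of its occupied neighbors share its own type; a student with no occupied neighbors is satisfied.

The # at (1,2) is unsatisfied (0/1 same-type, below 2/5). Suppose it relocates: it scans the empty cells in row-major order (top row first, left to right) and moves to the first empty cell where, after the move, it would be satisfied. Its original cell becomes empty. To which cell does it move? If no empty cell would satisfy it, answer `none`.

(1,1)

Vacating (1,2). Empty cells in order:
  (1,1): 1/1 same-type → satisfied — stop here.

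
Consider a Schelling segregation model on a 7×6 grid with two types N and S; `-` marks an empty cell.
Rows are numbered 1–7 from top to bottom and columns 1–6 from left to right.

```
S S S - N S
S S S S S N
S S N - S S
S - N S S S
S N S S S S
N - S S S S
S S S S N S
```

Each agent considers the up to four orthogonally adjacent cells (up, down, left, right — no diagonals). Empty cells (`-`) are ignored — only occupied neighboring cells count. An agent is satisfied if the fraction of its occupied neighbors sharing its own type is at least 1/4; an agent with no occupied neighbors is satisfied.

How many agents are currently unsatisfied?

6

(1,1)S 2/2 ok
(1,2)S 3/3 ok
(1,3)S 2/2 ok
(1,5)N 0/2 unhappy
(1,6)S 0/2 unhappy
(2,1)S 3/3 ok
(2,2)S 4/4 ok
(2,3)S 3/4 ok
(2,4)S 2/2 ok
(2,5)S 2/4 ok
(2,6)N 0/3 unhappy
(3,1)S 3/3 ok
(3,2)S 2/3 ok
(3,3)N 1/3 ok
(3,5)S 3/3 ok
(3,6)S 2/3 ok
(4,1)S 2/2 ok
(4,3)N 1/3 ok
(4,4)S 2/3 ok
(4,5)S 4/4 ok
(4,6)S 3/3 ok
(5,1)S 1/3 ok
(5,2)N 0/2 unhappy
(5,3)S 2/4 ok
(5,4)S 4/4 ok
(5,5)S 4/4 ok
(5,6)S 3/3 ok
(6,1)N 0/2 unhappy
(6,3)S 3/3 ok
(6,4)S 4/4 ok
(6,5)S 3/4 ok
(6,6)S 3/3 ok
(7,1)S 1/2 ok
(7,2)S 2/2 ok
(7,3)S 3/3 ok
(7,4)S 2/3 ok
(7,5)N 0/3 unhappy
(7,6)S 1/2 ok
Unsatisfied: (1,5), (1,6), (2,6), (5,2), (6,1), (7,5) — 6 in total.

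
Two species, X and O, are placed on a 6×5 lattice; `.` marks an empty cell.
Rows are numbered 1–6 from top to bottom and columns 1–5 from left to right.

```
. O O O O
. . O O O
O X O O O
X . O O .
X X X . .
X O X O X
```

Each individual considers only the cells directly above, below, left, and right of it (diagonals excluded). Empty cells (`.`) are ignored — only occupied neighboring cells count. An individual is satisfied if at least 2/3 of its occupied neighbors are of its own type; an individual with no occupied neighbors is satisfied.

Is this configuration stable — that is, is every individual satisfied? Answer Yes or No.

No

Row 1: (1,2)O 1/1 ok · (1,3)O 3/3 ok · (1,4)O 3/3 ok · (1,5)O 2/2 ok
Row 2: (2,3)O 3/3 ok · (2,4)O 4/4 ok · (2,5)O 3/3 ok
Row 3: (3,1)O 0/2 unhappy · (3,2)X 0/2 unhappy · (3,3)O 3/4 ok · (3,4)O 4/4 ok · (3,5)O 2/2 ok
Row 4: (4,1)X 1/2 unhappy · (4,3)O 2/3 ok · (4,4)O 2/2 ok
Row 5: (5,1)X 3/3 ok · (5,2)X 2/3 ok · (5,3)X 2/3 ok
Row 6: (6,1)X 1/2 unhappy · (6,2)O 0/3 unhappy · (6,3)X 1/3 unhappy · (6,4)O 0/2 unhappy · (6,5)X 0/1 unhappy
For instance (3,1) has only 0/2 same-type neighbors, below 2/3.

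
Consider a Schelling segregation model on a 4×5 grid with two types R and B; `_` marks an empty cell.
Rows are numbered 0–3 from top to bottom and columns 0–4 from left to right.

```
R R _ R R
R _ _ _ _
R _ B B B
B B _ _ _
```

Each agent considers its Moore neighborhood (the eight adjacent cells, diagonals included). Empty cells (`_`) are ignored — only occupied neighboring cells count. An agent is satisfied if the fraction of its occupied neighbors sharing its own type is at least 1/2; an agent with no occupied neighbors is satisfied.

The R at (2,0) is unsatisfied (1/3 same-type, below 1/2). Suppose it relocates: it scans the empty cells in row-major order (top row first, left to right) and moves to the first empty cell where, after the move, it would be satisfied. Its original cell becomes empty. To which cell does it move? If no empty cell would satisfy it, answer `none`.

(0,2)

Vacating (2,0). Empty cells in order:
  (0,2): 2/2 same-type → satisfied — stop here.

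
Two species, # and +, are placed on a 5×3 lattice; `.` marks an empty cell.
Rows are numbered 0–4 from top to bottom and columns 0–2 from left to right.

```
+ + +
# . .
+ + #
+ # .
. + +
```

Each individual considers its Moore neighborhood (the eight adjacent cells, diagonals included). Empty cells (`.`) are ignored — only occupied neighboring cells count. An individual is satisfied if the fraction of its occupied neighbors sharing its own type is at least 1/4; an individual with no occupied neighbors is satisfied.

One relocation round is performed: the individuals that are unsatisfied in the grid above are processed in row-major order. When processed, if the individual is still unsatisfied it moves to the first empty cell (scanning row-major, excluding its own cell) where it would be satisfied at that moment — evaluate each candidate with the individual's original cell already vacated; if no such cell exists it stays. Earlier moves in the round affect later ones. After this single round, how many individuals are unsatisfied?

Initially unsatisfied (in order): (1,0), (3,1).
  (1,0) → (1,2).
  (3,1) → (1,1).
Resulting grid:
+ + +
. # #
+ + #
+ . .
. + +
All satisfied now.

0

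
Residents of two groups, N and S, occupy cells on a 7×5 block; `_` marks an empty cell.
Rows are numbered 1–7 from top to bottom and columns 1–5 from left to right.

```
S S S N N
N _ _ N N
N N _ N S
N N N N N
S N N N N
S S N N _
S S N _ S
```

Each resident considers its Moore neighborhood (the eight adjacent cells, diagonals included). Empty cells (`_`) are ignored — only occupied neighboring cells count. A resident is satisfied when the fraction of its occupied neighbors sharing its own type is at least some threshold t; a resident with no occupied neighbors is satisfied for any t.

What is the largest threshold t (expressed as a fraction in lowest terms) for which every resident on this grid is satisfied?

Row 1: (1,1)S 1/2 · (1,2)S 2/3 · (1,3)S 1/3 · (1,4)N 3/4 · (1,5)N 3/3
Row 2: (2,1)N 2/4 · (2,4)N 4/6 · (2,5)N 4/5
Row 3: (3,1)N 4/4 · (3,2)N 5/5 · (3,4)N 5/6 · (3,5)S 0/5
Row 4: (4,1)N 4/5 · (4,2)N 6/7 · (4,3)N 7/7 · (4,4)N 6/7 · (4,5)N 4/5
Row 5: (5,1)S 2/5 · (5,2)N 5/8 · (5,3)N 7/8 · (5,4)N 7/7 · (5,5)N 4/4
Row 6: (6,1)S 4/5 · (6,2)S 4/8 · (6,3)N 5/7 · (6,4)N 5/6
Row 7: (7,1)S 3/3 · (7,2)S 3/5 · (7,3)N 2/4 · (7,5)S 0/1
The smallest same-type fraction is 0/5 at (3,5), which reduces to 0/1. Any threshold above that leaves this resident unsatisfied.

0/1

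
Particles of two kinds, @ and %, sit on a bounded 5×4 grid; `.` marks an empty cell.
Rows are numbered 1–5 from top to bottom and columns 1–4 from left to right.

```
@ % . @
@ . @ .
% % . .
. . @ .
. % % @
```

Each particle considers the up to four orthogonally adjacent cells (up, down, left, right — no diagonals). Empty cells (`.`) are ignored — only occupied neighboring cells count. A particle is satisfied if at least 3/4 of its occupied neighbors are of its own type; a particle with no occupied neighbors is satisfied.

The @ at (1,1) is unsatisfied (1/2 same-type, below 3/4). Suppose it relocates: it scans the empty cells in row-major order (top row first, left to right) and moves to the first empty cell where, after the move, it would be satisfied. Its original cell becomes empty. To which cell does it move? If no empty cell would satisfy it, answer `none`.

(2,4)

Vacating (1,1). Empty cells in order:
  (1,3): 2/3 same-type → still unsatisfied.
  (2,2): 2/4 same-type → still unsatisfied.
  (2,4): 2/2 same-type → satisfied — stop here.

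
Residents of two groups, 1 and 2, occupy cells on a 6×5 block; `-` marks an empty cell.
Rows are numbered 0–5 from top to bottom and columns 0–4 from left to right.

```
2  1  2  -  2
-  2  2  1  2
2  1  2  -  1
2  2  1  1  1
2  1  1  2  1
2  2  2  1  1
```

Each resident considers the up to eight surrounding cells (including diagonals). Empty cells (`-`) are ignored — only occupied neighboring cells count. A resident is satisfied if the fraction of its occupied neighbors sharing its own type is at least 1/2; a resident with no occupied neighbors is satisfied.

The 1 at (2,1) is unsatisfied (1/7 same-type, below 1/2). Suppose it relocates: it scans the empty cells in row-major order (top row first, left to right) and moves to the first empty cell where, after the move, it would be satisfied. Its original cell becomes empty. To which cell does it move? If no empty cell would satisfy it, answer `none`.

Vacating (2,1). Empty cells in order:
  (0,3): 1/5 same-type → still unsatisfied.
  (1,0): 1/4 same-type → still unsatisfied.
  (2,3): 5/8 same-type → satisfied — stop here.

(2,3)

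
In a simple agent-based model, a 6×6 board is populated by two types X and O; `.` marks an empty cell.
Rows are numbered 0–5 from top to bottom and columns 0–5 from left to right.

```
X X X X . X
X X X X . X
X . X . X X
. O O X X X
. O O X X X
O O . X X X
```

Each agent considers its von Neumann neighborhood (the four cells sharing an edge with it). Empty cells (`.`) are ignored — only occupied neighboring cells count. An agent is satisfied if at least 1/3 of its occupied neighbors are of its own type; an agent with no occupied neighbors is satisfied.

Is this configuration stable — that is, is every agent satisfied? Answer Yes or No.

Yes

(0,0)X 2/2 satisfied
(0,1)X 3/3 satisfied
(0,2)X 3/3 satisfied
(0,3)X 2/2 satisfied
(0,5)X 1/1 satisfied
(1,0)X 3/3 satisfied
(1,1)X 3/3 satisfied
(1,2)X 4/4 satisfied
(1,3)X 2/2 satisfied
(1,5)X 2/2 satisfied
(2,0)X 1/1 satisfied
(2,2)X 1/2 satisfied
(2,4)X 2/2 satisfied
(2,5)X 3/3 satisfied
(3,1)O 2/2 satisfied
(3,2)O 2/4 satisfied
(3,3)X 2/3 satisfied
(3,4)X 4/4 satisfied
(3,5)X 3/3 satisfied
(4,1)O 3/3 satisfied
(4,2)O 2/3 satisfied
(4,3)X 3/4 satisfied
(4,4)X 4/4 satisfied
(4,5)X 3/3 satisfied
(5,0)O 1/1 satisfied
(5,1)O 2/2 satisfied
(5,3)X 2/2 satisfied
(5,4)X 3/3 satisfied
(5,5)X 2/2 satisfied
All meet the threshold, so the configuration is stable.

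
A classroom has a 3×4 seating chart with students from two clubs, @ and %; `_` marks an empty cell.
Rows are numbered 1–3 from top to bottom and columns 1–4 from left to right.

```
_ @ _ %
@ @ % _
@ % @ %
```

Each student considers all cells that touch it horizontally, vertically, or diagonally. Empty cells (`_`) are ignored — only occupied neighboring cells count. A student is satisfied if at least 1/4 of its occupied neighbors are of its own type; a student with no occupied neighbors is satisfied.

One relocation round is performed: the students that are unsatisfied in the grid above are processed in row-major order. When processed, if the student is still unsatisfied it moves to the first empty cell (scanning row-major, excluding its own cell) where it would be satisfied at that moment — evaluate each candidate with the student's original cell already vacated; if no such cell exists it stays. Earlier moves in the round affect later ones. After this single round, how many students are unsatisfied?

Initially unsatisfied (in order): (3,2).
  (3,2) → (1,3).
Resulting grid:
_ @ % %
@ @ % _
@ _ @ %
All satisfied now.

0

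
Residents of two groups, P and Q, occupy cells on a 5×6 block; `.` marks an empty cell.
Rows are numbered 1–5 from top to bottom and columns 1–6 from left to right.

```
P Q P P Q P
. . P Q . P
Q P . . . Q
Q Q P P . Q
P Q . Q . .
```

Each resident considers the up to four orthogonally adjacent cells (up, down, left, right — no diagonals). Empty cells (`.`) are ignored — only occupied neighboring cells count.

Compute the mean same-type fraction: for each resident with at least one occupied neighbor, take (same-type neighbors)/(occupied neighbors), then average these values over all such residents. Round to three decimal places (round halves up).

Row 1: (1,1)P 0/1 · (1,2)Q 0/2 · (1,3)P 2/3 · (1,4)P 1/3 · (1,5)Q 0/2 · (1,6)P 1/2
Row 2: (2,3)P 1/2 · (2,4)Q 0/2 · (2,6)P 1/2
Row 3: (3,1)Q 1/2 · (3,2)P 0/2 · (3,6)Q 1/2
Row 4: (4,1)Q 2/3 · (4,2)Q 2/4 · (4,3)P 1/2 · (4,4)P 1/2 · (4,6)Q 1/1
Row 5: (5,1)P 0/2 · (5,2)Q 1/2 · (5,4)Q 0/1
Sum over 20 residents: 0/1 + 0/2 + 2/3 + 1/3 + 0/2 + 1/2 + 1/2 + 0/2 + 1/2 + 1/2 + 0/2 + 1/2 + 2/3 + 2/4 + 1/2 + 1/2 + 1/1 + 0/2 + 1/2 + 0/1 = 43/6; mean = 43/6 ÷ 20 = 43/120 = 0.358333… → 0.358.

0.358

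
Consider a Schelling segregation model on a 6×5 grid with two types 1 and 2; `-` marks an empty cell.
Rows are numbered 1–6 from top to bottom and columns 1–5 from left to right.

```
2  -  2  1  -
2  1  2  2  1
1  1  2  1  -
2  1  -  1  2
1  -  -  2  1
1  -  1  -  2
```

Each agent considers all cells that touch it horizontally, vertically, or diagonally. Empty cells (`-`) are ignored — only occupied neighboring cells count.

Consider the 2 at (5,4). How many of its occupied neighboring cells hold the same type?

Occupied neighbors of (5,4): (4,4)=1, (4,5)=2, (5,5)=1, (6,3)=1, (6,5)=2.
Same type (2): 2 of 5.

2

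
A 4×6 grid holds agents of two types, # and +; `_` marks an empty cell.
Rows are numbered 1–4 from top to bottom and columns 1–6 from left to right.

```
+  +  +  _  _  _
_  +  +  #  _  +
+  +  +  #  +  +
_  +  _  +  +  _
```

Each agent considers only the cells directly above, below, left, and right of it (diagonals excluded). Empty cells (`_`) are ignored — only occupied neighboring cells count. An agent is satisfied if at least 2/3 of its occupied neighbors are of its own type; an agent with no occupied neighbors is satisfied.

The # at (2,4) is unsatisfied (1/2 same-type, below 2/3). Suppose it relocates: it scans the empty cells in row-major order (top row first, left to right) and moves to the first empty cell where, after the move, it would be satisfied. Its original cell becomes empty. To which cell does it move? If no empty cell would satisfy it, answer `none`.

Vacating (2,4). Empty cells in order:
  (1,4): 0/1 same-type → still unsatisfied.
  (1,5): 0/0 same-type → satisfied — stop here.

(1,5)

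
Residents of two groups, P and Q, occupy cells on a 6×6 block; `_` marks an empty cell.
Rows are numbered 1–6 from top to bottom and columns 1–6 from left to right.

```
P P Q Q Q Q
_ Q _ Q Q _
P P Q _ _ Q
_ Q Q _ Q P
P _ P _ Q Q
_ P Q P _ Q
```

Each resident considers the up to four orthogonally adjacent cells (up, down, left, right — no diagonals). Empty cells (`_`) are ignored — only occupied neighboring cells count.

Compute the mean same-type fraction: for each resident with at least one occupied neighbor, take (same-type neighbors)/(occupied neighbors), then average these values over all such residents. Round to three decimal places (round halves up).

Row 1: (1,1)P 1/1 · (1,2)P 1/3 · (1,3)Q 1/2 · (1,4)Q 3/3 · (1,5)Q 3/3 · (1,6)Q 1/1
Row 2: (2,2)Q 0/2 · (2,4)Q 2/2 · (2,5)Q 2/2
Row 3: (3,1)P 1/1 · (3,2)P 1/4 · (3,3)Q 1/2 · (3,6)Q 0/1
Row 4: (4,2)Q 1/2 · (4,3)Q 2/3 · (4,5)Q 1/2 · (4,6)P 0/3
Row 5: (5,1)P — no occupied neighbors · (5,3)P 0/2 · (5,5)Q 2/2 · (5,6)Q 2/3
Row 6: (6,2)P 0/1 · (6,3)Q 0/3 · (6,4)P 0/1 · (6,6)Q 1/1
Sum over 24 residents: 1/1 + 1/3 + 1/2 + 3/3 + 3/3 + 1/1 + 0/2 + 2/2 + 2/2 + 1/1 + 1/4 + 1/2 + 0/1 + 1/2 + 2/3 + 1/2 + 0/3 + 0/2 + 2/2 + 2/3 + 0/1 + 0/3 + 0/1 + 1/1 = 155/12; mean = 155/12 ÷ 24 = 155/288 = 0.538194… → 0.538.

0.538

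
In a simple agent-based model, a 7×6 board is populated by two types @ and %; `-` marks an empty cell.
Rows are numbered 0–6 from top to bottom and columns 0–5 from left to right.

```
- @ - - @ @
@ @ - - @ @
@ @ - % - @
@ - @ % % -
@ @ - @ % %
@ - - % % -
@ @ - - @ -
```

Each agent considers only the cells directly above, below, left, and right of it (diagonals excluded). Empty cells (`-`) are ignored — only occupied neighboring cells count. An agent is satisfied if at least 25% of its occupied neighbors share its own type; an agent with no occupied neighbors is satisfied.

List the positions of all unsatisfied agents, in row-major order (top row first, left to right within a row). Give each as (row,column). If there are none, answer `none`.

(0,1)@ 1/1 ok
(0,4)@ 2/2 ok
(0,5)@ 2/2 ok
(1,0)@ 2/2 ok
(1,1)@ 3/3 ok
(1,4)@ 2/2 ok
(1,5)@ 3/3 ok
(2,0)@ 3/3 ok
(2,1)@ 2/2 ok
(2,3)% 1/1 ok
(2,5)@ 1/1 ok
(3,0)@ 2/2 ok
(3,2)@ 0/1 unhappy
(3,3)% 2/4 ok
(3,4)% 2/2 ok
(4,0)@ 3/3 ok
(4,1)@ 1/1 ok
(4,3)@ 0/3 unhappy
(4,4)% 3/4 ok
(4,5)% 1/1 ok
(5,0)@ 2/2 ok
(5,3)% 1/2 ok
(5,4)% 2/3 ok
(6,0)@ 2/2 ok
(6,1)@ 1/1 ok
(6,4)@ 0/1 unhappy

(3,2), (4,3), (6,4)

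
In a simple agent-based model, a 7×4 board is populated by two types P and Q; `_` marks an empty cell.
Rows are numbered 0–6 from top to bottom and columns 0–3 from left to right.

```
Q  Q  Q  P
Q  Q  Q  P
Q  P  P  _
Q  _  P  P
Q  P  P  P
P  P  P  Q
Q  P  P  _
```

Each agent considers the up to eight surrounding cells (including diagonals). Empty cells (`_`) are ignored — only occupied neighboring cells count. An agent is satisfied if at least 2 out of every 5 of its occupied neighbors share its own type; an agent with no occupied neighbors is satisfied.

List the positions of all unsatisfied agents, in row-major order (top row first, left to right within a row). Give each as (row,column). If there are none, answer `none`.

(0,3), (2,1), (4,0), (5,3), (6,0)

Row 0: (0,0)Q 3/3 ok · (0,1)Q 5/5 ok · (0,2)Q 3/5 ok · (0,3)P 1/3 unhappy
Row 1: (1,0)Q 4/5 ok · (1,1)Q 6/8 ok · (1,2)Q 3/7 ok · (1,3)P 2/4 ok
Row 2: (2,0)Q 3/4 ok · (2,1)P 2/7 unhappy · (2,2)P 4/6 ok
Row 3: (3,0)Q 2/4 ok · (3,2)P 6/6 ok · (3,3)P 4/4 ok
Row 4: (4,0)Q 1/4 unhappy · (4,1)P 5/7 ok · (4,2)P 6/7 ok · (4,3)P 4/5 ok
Row 5: (5,0)P 3/5 ok · (5,1)P 6/8 ok · (5,2)P 6/7 ok · (5,3)Q 0/4 unhappy
Row 6: (6,0)Q 0/3 unhappy · (6,1)P 4/5 ok · (6,2)P 3/4 ok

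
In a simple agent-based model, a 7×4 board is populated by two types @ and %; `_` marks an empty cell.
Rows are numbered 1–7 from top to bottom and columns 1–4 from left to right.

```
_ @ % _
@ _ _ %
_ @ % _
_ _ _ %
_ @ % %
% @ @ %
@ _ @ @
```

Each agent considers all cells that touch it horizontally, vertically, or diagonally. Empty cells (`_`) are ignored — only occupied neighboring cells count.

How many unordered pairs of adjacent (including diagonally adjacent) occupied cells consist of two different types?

Scan each occupied cell's neighbors to the right and below (and the two forward diagonals) so each pair is counted once.
Row 1: @(1,2)–%(1,3)≠ @(1,2)–@(2,1)= %(1,3)–%(2,4)=  → 1/3 unlike.
Row 2: @(2,1)–@(3,2)= %(2,4)–%(3,3)=  → 0/2 unlike.
Row 3: @(3,2)–%(3,3)≠ %(3,3)–%(4,4)=  → 1/2 unlike.
Row 4: %(4,4)–%(5,4)= %(4,4)–%(5,3)=  → 0/2 unlike.
Row 5: @(5,2)–%(5,3)≠ @(5,2)–@(6,2)= @(5,2)–@(6,3)= @(5,2)–%(6,1)≠ %(5,3)–%(5,4)= %(5,3)–@(6,3)≠ %(5,3)–%(6,4)= %(5,3)–@(6,2)≠ %(5,4)–%(6,4)= %(5,4)–@(6,3)≠  → 5/10 unlike.
Row 6: %(6,1)–@(6,2)≠ %(6,1)–@(7,1)≠ @(6,2)–@(6,3)= @(6,2)–@(7,3)= @(6,2)–@(7,1)= @(6,3)–%(6,4)≠ @(6,3)–@(7,3)= @(6,3)–@(7,4)= %(6,4)–@(7,4)≠ %(6,4)–@(7,3)≠  → 5/10 unlike.
Row 7: @(7,3)–@(7,4)=  → 0/1 unlike.
Total adjacent occupied pairs: 30; unlike-type pairs: 12.

12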